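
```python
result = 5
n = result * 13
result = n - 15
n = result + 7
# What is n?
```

Trace:
`result = 5` → result = 5
`n = result * 13` → n = 65
`result = n - 15` → result = 50
`n = result + 7` → n = 57
So n = 57

Answer: 57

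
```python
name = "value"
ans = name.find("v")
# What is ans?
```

Trace:
`name = "value"` → name = 'value'
`ans = name.find("v")` → ans = 0
So ans = 0

Answer: 0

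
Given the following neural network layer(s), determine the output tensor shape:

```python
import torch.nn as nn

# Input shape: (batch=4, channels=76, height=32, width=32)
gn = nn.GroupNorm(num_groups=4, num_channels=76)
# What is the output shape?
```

Input: (4, 76, 32, 32) -> Output: (4, 76, 32, 32)

Answer: (4, 76, 32, 32)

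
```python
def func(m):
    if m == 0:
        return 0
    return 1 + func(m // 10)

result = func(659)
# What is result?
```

Count of digits of 659: 3

Answer: 3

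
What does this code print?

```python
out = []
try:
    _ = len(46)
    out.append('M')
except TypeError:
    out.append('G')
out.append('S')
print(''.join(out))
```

Execution trace: 'G' (except TypeError) → 'S' (after the try/except). Output: GS

Answer: GS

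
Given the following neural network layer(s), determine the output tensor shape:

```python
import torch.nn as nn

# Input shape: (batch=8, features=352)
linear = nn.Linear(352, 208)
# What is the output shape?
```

Input: (8, 352) -> Output: (8, 208)

Answer: (8, 208)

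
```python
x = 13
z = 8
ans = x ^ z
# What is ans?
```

Trace:
`x = 13` → x = 13
`z = 8` → z = 8
`ans = x ^ z` → ans = 5
So ans = 5

Answer: 5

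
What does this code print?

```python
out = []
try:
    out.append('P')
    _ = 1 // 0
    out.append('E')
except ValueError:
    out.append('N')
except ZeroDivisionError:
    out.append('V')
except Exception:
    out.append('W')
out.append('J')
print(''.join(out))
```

Execution trace: 'P' (try body) → 'V' (except ZeroDivisionError) → 'J' (after the try/except). Output: PVJ

Answer: PVJ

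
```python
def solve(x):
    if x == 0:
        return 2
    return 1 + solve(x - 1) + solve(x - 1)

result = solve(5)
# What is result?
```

solve(x) = 1 + 2·solve(x-1), solve(0)=2. Closed form: (2+1)·2^5 - 1 = 95.

Answer: 95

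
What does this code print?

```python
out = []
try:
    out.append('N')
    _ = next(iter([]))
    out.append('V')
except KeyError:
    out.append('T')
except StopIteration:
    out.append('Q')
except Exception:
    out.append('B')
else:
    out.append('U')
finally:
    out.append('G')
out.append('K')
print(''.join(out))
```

Execution trace: 'N' (try body) → 'Q' (except StopIteration) → 'G' (finally) → 'K' (after the try/except). Output: NQGK

Answer: NQGK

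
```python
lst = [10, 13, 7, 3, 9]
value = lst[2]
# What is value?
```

Trace:
`lst = [10, 13, 7, 3, 9]` → lst = [10, 13, 7, 3, 9]
`value = lst[2]` → value = 7
So value = 7

Answer: 7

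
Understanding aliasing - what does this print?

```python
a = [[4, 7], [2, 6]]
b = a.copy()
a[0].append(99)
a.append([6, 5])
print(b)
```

Key concept: shallow copy with nested lists.
Step by step:
`a = [[4, 7], [2, 6]]` → a = [[4, 7], [2, 6]]
`b = a.copy()` → b = [[4, 7], [2, 6]]
`a[0].append(99)` → a = [[4, 7, 99], [2, 6]]; b = [[4, 7, 99], [2, 6]]
`a.append([6, 5])` → a = [[4, 7, 99], [2, 6], [6, 5]]
`print(b)` → prints [[4, 7, 99], [2, 6]]

Answer: [[4, 7, 99], [2, 6]]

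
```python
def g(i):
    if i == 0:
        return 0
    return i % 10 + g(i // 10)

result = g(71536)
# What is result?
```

Sum of digits of 71536: 6 + 3 + 5 + 1 + 7 = 22

Answer: 22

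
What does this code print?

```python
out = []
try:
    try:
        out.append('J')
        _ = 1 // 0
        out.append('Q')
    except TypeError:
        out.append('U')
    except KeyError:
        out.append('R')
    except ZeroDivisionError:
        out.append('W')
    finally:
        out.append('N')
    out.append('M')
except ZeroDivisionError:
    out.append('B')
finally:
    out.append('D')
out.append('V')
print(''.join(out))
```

Execution trace: 'J' (inner try body) → 'W' (inner except ZeroDivisionError) → 'N' (inner finally) → 'M' (try body, no exception) → 'D' (finally) → 'V' (after the try/except). Output: JWNMDV

Answer: JWNMDV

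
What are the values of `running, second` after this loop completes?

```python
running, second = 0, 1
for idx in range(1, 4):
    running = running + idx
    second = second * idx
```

Sum and factorial of 1 to 3
`running, second` takes the values: (0, 1) → (1, 1) → (3, 1) → (3, 2) → (6, 2) → (6, 6)

Answer: 6, 6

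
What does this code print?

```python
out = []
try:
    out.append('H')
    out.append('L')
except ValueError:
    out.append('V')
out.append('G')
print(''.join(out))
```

Execution trace: 'H' (try body) → 'L' (try body, no exception) → 'G' (after the try/except). Output: HLG

Answer: HLG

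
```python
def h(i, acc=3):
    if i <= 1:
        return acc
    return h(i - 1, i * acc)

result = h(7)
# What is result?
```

Accumulator trace (n, acc): (7, 3) -> (6, 21) -> (5, 126) -> (4, 630) -> (3, 2520) -> (2, 7560) -> (1, 15120) -> return 15120

Answer: 15120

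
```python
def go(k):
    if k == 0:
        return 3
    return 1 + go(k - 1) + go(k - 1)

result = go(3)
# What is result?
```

go(k) = 1 + 2·go(k-1), go(0)=3. Closed form: (3+1)·2^3 - 1 = 31.

Answer: 31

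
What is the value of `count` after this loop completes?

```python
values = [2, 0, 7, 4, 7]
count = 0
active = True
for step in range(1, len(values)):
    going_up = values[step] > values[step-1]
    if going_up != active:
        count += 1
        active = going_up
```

Count direction changes in [2, 0, 7, 4, 7]
`count` takes the values: 0 → 1 → 2 → 3 → 4

Answer: 4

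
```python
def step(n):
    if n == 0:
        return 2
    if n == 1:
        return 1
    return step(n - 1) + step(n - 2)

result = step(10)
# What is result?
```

Build up from base cases: step(0)=2, step(1)=1, step(2)=3, step(3)=4, step(4)=7, step(5)=11, step(6)=18, ..., step(10)=123

Answer: 123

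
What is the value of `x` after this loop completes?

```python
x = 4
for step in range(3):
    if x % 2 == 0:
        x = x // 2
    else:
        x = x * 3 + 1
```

Collatz-style transformation from 4
`x` takes the values: 4 → 2 → 1 → 4

Answer: 4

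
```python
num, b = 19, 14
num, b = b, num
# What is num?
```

Trace:
`num, b = 19, 14` → num = 19; b = 14
`num, b = b, num` → num = 14; b = 19
So num = 14

Answer: 14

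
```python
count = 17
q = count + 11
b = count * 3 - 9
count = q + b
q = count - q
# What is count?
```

Trace:
`count = 17` → count = 17
`q = count + 11` → q = 28
`b = count * 3 - 9` → b = 42
`count = q + b` → count = 70
`q = count - q` → q = 42
So count = 70

Answer: 70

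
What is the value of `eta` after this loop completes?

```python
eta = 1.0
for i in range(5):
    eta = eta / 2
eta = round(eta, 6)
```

Halving LR 5 times: 1 / 2^5
`eta` takes the values: 1.0 → 0.5 → 0.25 → 0.125 → 0.0625 → 0.03125

Answer: 0.03125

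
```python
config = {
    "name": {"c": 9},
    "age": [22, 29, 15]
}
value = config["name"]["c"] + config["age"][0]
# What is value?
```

Trace:
`config = { ...` → config = {'name': {'c': 9}, 'age': [22, 29, 15]}
`value = config["name"]["c"] + config["age"][0]` → value = 31
So value = 31

Answer: 31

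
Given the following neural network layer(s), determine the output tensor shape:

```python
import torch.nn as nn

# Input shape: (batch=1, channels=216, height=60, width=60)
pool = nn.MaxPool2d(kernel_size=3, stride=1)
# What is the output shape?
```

Input: (1, 216, 60, 60) -> Output: (1, 216, 58, 58)

Answer: (1, 216, 58, 58)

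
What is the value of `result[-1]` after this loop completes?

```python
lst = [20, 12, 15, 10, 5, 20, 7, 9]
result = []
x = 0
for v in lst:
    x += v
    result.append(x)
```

Cumulative sum ends at 98
`result` takes the values: [] → [20] → [20, 32] → [20, 32, 47] → [20, 32, 47, 57] → [20, 32, 47, 57, 62] → [20, 32, 47, 57, 62, 82] → [20, 32, 47, 57, 62, 82, 89] → [20, 32, 47, 57, 62, 82, 89, 98]
So `result[-1]` = 98

Answer: 98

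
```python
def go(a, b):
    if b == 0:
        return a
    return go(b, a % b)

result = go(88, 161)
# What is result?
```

go(88, 161) -> go(161, 88) -> go(88, 73) -> go(73, 15) -> go(15, 13) -> go(13, 2) -> go(2, 1) -> go(1, 0) -> 1

Answer: 1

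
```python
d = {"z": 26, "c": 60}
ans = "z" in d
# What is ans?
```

Trace:
`d = {"z": 26, "c": 60}` → d = {'z': 26, 'c': 60}
`ans = "z" in d` → ans = True
So ans = True

Answer: True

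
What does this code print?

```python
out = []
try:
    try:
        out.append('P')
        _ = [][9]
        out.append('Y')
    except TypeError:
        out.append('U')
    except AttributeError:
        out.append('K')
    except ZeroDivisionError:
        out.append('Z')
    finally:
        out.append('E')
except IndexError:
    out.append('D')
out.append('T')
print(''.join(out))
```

Execution trace: 'P' (try body) → 'E' (finally) → 'D' (outer except IndexError) → 'T' (after the try/except). Output: PEDT

Answer: PEDT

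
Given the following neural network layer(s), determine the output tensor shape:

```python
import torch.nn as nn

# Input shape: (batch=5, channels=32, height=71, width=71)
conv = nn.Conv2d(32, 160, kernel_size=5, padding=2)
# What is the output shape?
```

Input: (5, 32, 71, 71) -> Output: (5, 160, 71, 71)

Answer: (5, 160, 71, 71)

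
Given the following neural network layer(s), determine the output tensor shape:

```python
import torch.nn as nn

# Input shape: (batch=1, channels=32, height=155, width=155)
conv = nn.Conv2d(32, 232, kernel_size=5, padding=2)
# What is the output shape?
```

Input: (1, 32, 155, 155) -> Output: (1, 232, 155, 155)

Answer: (1, 232, 155, 155)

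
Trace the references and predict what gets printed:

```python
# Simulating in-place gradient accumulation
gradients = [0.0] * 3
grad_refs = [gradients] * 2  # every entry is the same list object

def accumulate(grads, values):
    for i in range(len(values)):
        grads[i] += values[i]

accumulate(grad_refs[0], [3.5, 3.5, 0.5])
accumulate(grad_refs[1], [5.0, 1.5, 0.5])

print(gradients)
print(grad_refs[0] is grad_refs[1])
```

Key concept: gradient accumulation aliasing.
Step by step:
`gradients = [0.0] * 3` → gradients = [0.0, 0.0, 0.0]
`grad_refs = [gradients] * 2` → grad_refs = [[0.0, 0.0, 0.0], [0.0, 0.0, 0.0]]
`accumulate(grad_refs[0], [3.5, 3.5, 0.5])` → gradients = [3.5, 3.5, 0.5]; grad_refs = [[3.5, 3.5, 0.5], [3.5, 3.5, 0.5]]
`accumulate(grad_refs[1], [5.0, 1.5, 0.5])` → gradients = [8.5, 5.0, 1.0]; grad_refs = [[8.5, 5.0, 1.0], [8.5, 5.0, 1.0]]
`print(gradients)` → prints [8.5, 5.0, 1.0]
`print(grad_refs[0] is grad_refs[1])` → prints True

Answer:
[8.5, 5.0, 1.0]
True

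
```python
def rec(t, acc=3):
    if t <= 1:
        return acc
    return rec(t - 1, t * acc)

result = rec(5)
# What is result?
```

Accumulator trace (n, acc): (5, 3) -> (4, 15) -> (3, 60) -> (2, 180) -> (1, 360) -> return 360

Answer: 360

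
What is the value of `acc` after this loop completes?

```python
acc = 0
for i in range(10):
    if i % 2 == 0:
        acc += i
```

Sum of even numbers 0 to 9
`acc` takes the values: 0 → 2 → 6 → 12 → 20

Answer: 20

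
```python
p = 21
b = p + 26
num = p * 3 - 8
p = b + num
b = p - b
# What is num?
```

Trace:
`p = 21` → p = 21
`b = p + 26` → b = 47
`num = p * 3 - 8` → num = 55
`p = b + num` → p = 102
`b = p - b` → b = 55
So num = 55

Answer: 55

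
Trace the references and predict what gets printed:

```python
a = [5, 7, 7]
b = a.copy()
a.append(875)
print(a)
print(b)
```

Key concept: list.copy() creates independent copy.
Step by step:
`a = [5, 7, 7]` → a = [5, 7, 7]
`b = a.copy()` → b = [5, 7, 7]
`a.append(875)` → a = [5, 7, 7, 875]
`print(a)` → prints [5, 7, 7, 875]
`print(b)` → prints [5, 7, 7]

Answer:
[5, 7, 7, 875]
[5, 7, 7]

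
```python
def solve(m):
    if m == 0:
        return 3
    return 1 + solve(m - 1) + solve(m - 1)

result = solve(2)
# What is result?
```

solve(m) = 1 + 2·solve(m-1), solve(0)=3. Closed form: (3+1)·2^2 - 1 = 15.

Answer: 15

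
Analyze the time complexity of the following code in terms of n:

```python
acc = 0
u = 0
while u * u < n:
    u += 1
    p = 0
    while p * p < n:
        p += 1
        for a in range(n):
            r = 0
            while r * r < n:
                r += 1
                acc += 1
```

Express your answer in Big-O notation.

Each loop level contributes: √n × √n × n × √n. Multiplying the contributions gives O(n^2√n).

Answer: O(n^2√n)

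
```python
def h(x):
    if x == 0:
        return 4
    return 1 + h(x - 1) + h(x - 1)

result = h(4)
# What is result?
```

h(x) = 1 + 2·h(x-1), h(0)=4. Closed form: (4+1)·2^4 - 1 = 79.

Answer: 79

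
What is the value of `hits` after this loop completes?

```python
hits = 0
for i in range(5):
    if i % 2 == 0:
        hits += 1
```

Count numbers divisible by 2 in range(5)
`hits` takes the values: 0 → 1 → 2 → 3

Answer: 3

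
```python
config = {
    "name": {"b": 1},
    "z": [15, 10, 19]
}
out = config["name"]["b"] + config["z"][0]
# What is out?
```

Trace:
`config = { ...` → config = {'name': {'b': 1}, 'z': [15, 10, 19]}
`out = config["name"]["b"] + config["z"][0]` → out = 16
So out = 16

Answer: 16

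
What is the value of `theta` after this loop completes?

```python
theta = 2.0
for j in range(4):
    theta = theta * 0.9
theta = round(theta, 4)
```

Exponential decay: 2.0 * 0.9^4
`theta` takes the values: 2.0 → 1.8 → 1.62 → 1.458 → 1.3122

Answer: 1.3122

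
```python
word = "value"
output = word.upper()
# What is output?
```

Trace:
`word = "value"` → word = 'value'
`output = word.upper()` → output = 'VALUE'
So output = 'VALUE'

Answer: 'VALUE'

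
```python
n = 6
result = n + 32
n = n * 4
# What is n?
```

Trace:
`n = 6` → n = 6
`result = n + 32` → result = 38
`n = n * 4` → n = 24
So n = 24

Answer: 24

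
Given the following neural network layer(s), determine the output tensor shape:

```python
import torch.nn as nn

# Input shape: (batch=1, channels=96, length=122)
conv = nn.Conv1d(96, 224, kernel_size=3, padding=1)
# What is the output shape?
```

Input: (1, 96, 122) -> Output: (1, 224, 122)

Answer: (1, 224, 122)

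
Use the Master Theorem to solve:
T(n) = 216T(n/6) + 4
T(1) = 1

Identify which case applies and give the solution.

a=216, b=6, f(n)=4. log_6(216) = 3. Since c=0 < 3, Case 1 applies: T(n) = Θ(n^log_b(a)) = O(n^3).

Answer: O(n^3) - Case 1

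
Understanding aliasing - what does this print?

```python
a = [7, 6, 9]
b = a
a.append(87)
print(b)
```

Key concept: basic list aliasing.
Step by step:
`a = [7, 6, 9]` → a = [7, 6, 9]
`b = a` → b = [7, 6, 9] (same object as a)
`a.append(87)` → a = [7, 6, 9, 87] (same object as b); b = [7, 6, 9, 87] (same object as a)
`print(b)` → prints [7, 6, 9, 87]

Answer: [7, 6, 9, 87]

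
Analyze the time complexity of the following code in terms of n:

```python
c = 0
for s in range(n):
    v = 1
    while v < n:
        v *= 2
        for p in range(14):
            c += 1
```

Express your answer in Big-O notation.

Each loop level contributes: n × log n × 1. Multiplying the contributions gives O(n log n).

Answer: O(n log n)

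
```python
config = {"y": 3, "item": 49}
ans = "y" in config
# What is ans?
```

Trace:
`config = {"y": 3, "item": 49}` → config = {'y': 3, 'item': 49}
`ans = "y" in config` → ans = True
So ans = True

Answer: True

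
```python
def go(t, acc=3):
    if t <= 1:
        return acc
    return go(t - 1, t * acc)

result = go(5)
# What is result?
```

Accumulator trace (n, acc): (5, 3) -> (4, 15) -> (3, 60) -> (2, 180) -> (1, 360) -> return 360

Answer: 360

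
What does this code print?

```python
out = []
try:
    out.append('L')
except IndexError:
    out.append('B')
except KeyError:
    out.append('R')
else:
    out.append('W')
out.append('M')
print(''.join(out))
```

Execution trace: 'L' (try body, no exception) → 'W' (else) → 'M' (after the try/except). Output: LWM

Answer: LWM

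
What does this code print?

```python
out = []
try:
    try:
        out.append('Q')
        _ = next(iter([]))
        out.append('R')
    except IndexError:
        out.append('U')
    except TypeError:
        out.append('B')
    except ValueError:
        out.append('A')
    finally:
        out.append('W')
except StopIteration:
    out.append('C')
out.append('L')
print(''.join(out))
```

Execution trace: 'Q' (try body) → 'W' (finally) → 'C' (outer except StopIteration) → 'L' (after the try/except). Output: QWCL

Answer: QWCL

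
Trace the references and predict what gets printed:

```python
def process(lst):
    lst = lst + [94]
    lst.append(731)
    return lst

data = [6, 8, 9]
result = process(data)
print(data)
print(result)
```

Key concept: rebinding parameter vs mutation.
Step by step:
`data = [6, 8, 9]` → data = [6, 8, 9]
`result = process(data)` → result = [6, 8, 9, 94, 731]
`print(data)` → prints [6, 8, 9]
`print(result)` → prints [6, 8, 9, 94, 731]

Answer:
[6, 8, 9]
[6, 8, 9, 94, 731]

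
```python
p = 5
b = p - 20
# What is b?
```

Trace:
`p = 5` → p = 5
`b = p - 20` → b = -15
So b = -15

Answer: -15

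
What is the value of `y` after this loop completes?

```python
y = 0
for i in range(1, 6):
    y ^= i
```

XOR of 1 to 5
`y` takes the values: 0 → 1 → 3 → 0 → 4 → 1

Answer: 1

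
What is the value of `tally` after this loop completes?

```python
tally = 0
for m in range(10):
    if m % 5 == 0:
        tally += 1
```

Count numbers divisible by 5 in range(10)
`tally` takes the values: 0 → 1 → 2

Answer: 2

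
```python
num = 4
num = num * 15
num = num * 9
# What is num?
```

Trace:
`num = 4` → num = 4
`num = num * 15` → num = 60
`num = num * 9` → num = 540
So num = 540

Answer: 540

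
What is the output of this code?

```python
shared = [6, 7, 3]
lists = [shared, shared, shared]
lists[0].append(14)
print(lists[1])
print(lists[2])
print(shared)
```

Key concept: list of same reference.
Step by step:
`shared = [6, 7, 3]` → shared = [6, 7, 3]
`lists = [shared, shared, shared]` → lists = [[6, 7, 3], [6, 7, 3], [6, 7, 3]]
`lists[0].append(14)` → shared = [6, 7, 3, 14]; lists = [[6, 7, 3, 14], [6, 7, 3, 14], [6, 7, 3, 14]]
`print(lists[1])` → prints [6, 7, 3, 14]
`print(lists[2])` → prints [6, 7, 3, 14]
`print(shared)` → prints [6, 7, 3, 14]

Answer:
[6, 7, 3, 14]
[6, 7, 3, 14]
[6, 7, 3, 14]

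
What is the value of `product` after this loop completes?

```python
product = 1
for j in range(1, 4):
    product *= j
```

3! = 6
`product` takes the values: 1 → 2 → 6

Answer: 6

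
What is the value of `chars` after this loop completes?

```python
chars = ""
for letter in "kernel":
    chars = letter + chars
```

Reverse 'kernel'
`chars` takes the values: "" → "k" → "ek" → "rek" → "nrek" → "enrek" → "lenrek"

Answer: "lenrek"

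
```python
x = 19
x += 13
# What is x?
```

Trace:
`x = 19` → x = 19
`x += 13` → x = 32
So x = 32

Answer: 32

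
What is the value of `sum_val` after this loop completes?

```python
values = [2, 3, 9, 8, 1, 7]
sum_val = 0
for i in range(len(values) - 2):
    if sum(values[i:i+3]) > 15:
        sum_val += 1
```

Count windows with sum > 15
`sum_val` takes the values: 0 → 1 → 2 → 3

Answer: 3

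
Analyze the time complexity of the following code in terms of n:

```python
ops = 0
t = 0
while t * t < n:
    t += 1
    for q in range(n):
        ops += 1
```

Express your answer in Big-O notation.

Each loop level contributes: √n × n. Multiplying the contributions gives O(n√n).

Answer: O(n√n)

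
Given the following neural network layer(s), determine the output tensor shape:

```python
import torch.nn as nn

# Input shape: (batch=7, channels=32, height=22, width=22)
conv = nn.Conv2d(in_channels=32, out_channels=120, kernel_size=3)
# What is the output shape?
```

Input: (7, 32, 22, 22) -> Output: (7, 120, 20, 20)

Answer: (7, 120, 20, 20)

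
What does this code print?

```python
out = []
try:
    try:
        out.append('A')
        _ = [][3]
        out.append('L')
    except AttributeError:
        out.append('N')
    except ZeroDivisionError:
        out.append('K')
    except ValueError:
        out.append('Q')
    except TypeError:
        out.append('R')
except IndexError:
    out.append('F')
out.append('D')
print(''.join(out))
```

Execution trace: 'A' (try body) → 'F' (outer except IndexError) → 'D' (after the try/except). Output: AFD

Answer: AFD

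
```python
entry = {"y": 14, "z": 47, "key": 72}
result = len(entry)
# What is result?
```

Trace:
`entry = {"y": 14, "z": 47, "key": 72}` → entry = {'y': 14, 'z': 47, 'key': 72}
`result = len(entry)` → result = 3
So result = 3

Answer: 3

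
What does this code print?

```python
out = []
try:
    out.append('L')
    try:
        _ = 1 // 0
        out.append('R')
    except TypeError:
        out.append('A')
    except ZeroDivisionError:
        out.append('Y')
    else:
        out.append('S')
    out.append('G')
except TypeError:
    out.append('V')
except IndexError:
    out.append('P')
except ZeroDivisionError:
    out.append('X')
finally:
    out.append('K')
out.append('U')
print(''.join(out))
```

Execution trace: 'L' (try body) → 'Y' (inner except ZeroDivisionError) → 'G' (try body, no exception) → 'K' (finally) → 'U' (after the try/except). Output: LYGKU

Answer: LYGKU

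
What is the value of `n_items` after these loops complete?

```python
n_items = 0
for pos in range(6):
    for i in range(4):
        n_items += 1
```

6 * 4 = 24
`n_items` takes the values: 0 → 1 → 2 → 3 → 4 → 5 → 6 → 7 → 8 → 9 → 10 → 11 → 12 → 13 → 14 → 15 → 16 → 17 → 18 → 19 → 20 → 21 → 22 → 23 → 24

Answer: 24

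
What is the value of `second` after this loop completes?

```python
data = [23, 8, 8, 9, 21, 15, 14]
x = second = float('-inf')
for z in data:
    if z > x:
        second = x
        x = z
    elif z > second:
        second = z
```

Second largest (with repeats) in [23, 8, 8, 9, 21, 15, 14]
`second` takes the values: -inf → 8 → 9 → 21

Answer: 21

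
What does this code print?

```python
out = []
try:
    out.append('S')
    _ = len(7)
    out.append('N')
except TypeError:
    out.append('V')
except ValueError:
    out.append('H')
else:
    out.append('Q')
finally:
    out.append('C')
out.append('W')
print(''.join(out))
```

Execution trace: 'S' (try body) → 'V' (except TypeError) → 'C' (finally) → 'W' (after the try/except). Output: SVCW

Answer: SVCW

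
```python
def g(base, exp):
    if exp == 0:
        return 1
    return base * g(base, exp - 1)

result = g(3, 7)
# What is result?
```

g(3, 7) = 3 * 3 * 3 * 3 * 3 * 3 * 3 = 2187

Answer: 2187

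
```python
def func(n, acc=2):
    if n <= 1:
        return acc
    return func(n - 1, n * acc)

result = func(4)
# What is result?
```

Accumulator trace (n, acc): (4, 2) -> (3, 8) -> (2, 24) -> (1, 48) -> return 48

Answer: 48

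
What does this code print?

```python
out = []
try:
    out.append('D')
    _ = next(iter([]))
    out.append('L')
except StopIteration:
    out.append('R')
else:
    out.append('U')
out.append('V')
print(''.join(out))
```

Execution trace: 'D' (try body) → 'R' (except StopIteration) → 'V' (after the try/except). Output: DRV

Answer: DRV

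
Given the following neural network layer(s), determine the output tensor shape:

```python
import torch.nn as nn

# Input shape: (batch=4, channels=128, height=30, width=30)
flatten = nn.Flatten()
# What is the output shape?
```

Input: (4, 128, 30, 30) -> Output: (4, 115200)

Answer: (4, 115200)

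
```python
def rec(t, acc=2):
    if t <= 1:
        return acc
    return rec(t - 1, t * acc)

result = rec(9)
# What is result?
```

Accumulator trace (n, acc): (9, 2) -> (8, 18) -> (7, 144) -> (6, 1008) -> (5, 6048) -> (4, 30240) -> (3, 120960) -> (2, 362880) -> (1, 725760) -> return 725760

Answer: 725760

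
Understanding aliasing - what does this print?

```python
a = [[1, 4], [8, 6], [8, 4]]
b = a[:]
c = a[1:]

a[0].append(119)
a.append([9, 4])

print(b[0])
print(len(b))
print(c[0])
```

Key concept: slice with nested mutation.
Step by step:
`a = [[1, 4], [8, 6], [8, 4]]` → a = [[1, 4], [8, 6], [8, 4]]
`b = a[:]` → b = [[1, 4], [8, 6], [8, 4]]
`c = a[1:]` → c = [[8, 6], [8, 4]]
`a[0].append(119)` → a = [[1, 4, 119], [8, 6], [8, 4]]; b = [[1, 4, 119], [8, 6], [8, 4]]
`a.append([9, 4])` → a = [[1, 4, 119], [8, 6], [8, 4], [9, 4]]
`print(b[0])` → prints [1, 4, 119]
`print(len(b))` → prints 3
`print(c[0])` → prints [8, 6]

Answer:
[1, 4, 119]
3
[8, 6]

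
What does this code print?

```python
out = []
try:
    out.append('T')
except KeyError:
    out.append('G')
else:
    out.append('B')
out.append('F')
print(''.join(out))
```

Execution trace: 'T' (try body, no exception) → 'B' (else) → 'F' (after the try/except). Output: TBF

Answer: TBF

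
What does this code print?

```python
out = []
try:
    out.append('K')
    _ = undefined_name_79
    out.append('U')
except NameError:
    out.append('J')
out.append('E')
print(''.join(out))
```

Execution trace: 'K' (try body) → 'J' (except NameError) → 'E' (after the try/except). Output: KJE

Answer: KJE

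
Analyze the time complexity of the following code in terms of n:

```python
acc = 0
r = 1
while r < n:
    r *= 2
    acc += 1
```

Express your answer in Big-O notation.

Each loop level contributes: log n. Multiplying the contributions gives O(log n).

Answer: O(log n)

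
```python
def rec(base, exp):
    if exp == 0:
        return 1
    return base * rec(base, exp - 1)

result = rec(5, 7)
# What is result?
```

rec(5, 7) = 5 * 5 * 5 * 5 * 5 * 5 * 5 = 78125

Answer: 78125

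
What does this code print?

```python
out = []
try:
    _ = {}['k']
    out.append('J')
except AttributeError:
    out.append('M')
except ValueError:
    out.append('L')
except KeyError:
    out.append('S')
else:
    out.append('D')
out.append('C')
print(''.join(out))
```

Execution trace: 'S' (except KeyError) → 'C' (after the try/except). Output: SC

Answer: SC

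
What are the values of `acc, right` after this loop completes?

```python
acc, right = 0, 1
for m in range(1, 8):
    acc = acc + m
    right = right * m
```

Sum and factorial of 1 to 7
`acc, right` takes the values: (0, 1) → (1, 1) → (3, 1) → (3, 2) → (6, 2) → (6, 6) → (10, 6) → (10, 24) → (15, 24) → (15, 120) → (21, 120) → (21, 720) → (28, 720) → (28, 5040)

Answer: 28, 5040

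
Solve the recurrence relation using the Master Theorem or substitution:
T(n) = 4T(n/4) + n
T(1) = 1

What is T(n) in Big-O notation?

By Master Theorem: a=4, b=4, f(n)=n. Since log_4(4) = 1 and f(n) = Θ(n^1), Case 2 applies. T(n) = O(n log n).

Answer: O(n log n)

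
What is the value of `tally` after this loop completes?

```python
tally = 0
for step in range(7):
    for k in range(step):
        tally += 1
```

Triangle number: 0+1+2+...+6
`tally` takes the values: 0 → 1 → 2 → 3 → 4 → 5 → 6 → 7 → 8 → 9 → 10 → 11 → 12 → 13 → 14 → 15 → 16 → 17 → 18 → 19 → 20 → 21

Answer: 21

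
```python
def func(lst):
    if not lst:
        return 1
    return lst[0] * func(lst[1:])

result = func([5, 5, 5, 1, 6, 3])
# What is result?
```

Product over [5, 5, 5, 1, 6, 3] = 5 * 5 * 5 * 1 * 6 * 3 = 2250

Answer: 2250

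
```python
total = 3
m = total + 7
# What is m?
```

Trace:
`total = 3` → total = 3
`m = total + 7` → m = 10
So m = 10

Answer: 10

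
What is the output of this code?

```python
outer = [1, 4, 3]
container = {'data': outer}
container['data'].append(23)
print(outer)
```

Key concept: dict holds reference to list.
Step by step:
`outer = [1, 4, 3]` → outer = [1, 4, 3]
`container = {'data': outer}` → container = {'data': [1, 4, 3]}
`container['data'].append(23)` → outer = [1, 4, 3, 23]; container = {'data': [1, 4, 3, 23]}
`print(outer)` → prints [1, 4, 3, 23]

Answer: [1, 4, 3, 23]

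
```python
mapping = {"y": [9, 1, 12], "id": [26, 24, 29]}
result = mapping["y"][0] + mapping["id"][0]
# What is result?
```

Trace:
`mapping = {"y": [9, 1, 12], "id": [26, 24, 29]}` → mapping = {'y': [9, 1, 12], 'id': [26, 24, 29]}
`result = mapping["y"][0] + mapping["id"][0]` → result = 35
So result = 35

Answer: 35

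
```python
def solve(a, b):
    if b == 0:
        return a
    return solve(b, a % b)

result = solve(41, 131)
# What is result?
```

solve(41, 131) -> solve(131, 41) -> solve(41, 8) -> solve(8, 1) -> solve(1, 0) -> 1

Answer: 1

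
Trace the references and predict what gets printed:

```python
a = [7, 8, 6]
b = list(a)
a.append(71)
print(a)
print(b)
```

Key concept: list() constructor creates copy.
Step by step:
`a = [7, 8, 6]` → a = [7, 8, 6]
`b = list(a)` → b = [7, 8, 6]
`a.append(71)` → a = [7, 8, 6, 71]
`print(a)` → prints [7, 8, 6, 71]
`print(b)` → prints [7, 8, 6]

Answer:
[7, 8, 6, 71]
[7, 8, 6]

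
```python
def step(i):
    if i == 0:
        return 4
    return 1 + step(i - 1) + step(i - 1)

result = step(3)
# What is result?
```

step(i) = 1 + 2·step(i-1), step(0)=4. Closed form: (4+1)·2^3 - 1 = 39.

Answer: 39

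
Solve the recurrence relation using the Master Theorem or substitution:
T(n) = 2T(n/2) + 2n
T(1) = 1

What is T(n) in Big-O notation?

By Master Theorem: a=2, b=2, f(n)=2n. Since log_2(2) = 1 and f(n) = Θ(n^1), Case 2 applies. T(n) = O(n log n).

Answer: O(n log n)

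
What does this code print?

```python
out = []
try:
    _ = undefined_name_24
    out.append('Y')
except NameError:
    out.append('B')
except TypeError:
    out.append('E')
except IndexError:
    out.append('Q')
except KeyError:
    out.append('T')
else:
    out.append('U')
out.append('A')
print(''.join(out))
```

Execution trace: 'B' (except NameError) → 'A' (after the try/except). Output: BA

Answer: BA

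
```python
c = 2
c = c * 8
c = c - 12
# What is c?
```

Trace:
`c = 2` → c = 2
`c = c * 8` → c = 16
`c = c - 12` → c = 4
So c = 4

Answer: 4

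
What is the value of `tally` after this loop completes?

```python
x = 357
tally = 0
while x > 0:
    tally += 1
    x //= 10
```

Count digits by repeated division by 10
`tally` takes the values: 0 → 1 → 2 → 3

Answer: 3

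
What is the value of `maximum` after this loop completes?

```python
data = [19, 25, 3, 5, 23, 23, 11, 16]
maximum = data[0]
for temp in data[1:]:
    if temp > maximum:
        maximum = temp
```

Maximum of [19, 25, 3, 5, 23, 23, 11, 16]
`maximum` takes the values: 19 → 25

Answer: 25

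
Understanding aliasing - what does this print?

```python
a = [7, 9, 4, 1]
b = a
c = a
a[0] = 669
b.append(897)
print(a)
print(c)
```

Key concept: multiple aliases.
Step by step:
`a = [7, 9, 4, 1]` → a = [7, 9, 4, 1]
`b = a` → b = [7, 9, 4, 1] (same object as a)
`c = a` → c = [7, 9, 4, 1] (same object as a, b)
`a[0] = 669` → a = [669, 9, 4, 1] (same object as b, c); b = [669, 9, 4, 1] (same object as a, c); c = [669, 9, 4, 1] (same object as a, b)
`b.append(897)` → a = [669, 9, 4, 1, 897] (same object as b, c); b = [669, 9, 4, 1, 897] (same object as a, c); c = [669, 9, 4, 1, 897] (same object as a, b)
`print(a)` → prints [669, 9, 4, 1, 897]
`print(c)` → prints [669, 9, 4, 1, 897]

Answer:
[669, 9, 4, 1, 897]
[669, 9, 4, 1, 897]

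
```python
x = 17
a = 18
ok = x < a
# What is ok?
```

Trace:
`x = 17` → x = 17
`a = 18` → a = 18
`ok = x < a` → ok = True
So ok = True

Answer: True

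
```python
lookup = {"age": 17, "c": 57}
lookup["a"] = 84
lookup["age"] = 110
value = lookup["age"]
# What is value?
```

Trace:
`lookup = {"age": 17, "c": 57}` → lookup = {'age': 17, 'c': 57}
`lookup["a"] = 84` → lookup = {'age': 17, 'c': 57, 'a': 84}
`lookup["age"] = 110` → lookup = {'age': 110, 'c': 57, 'a': 84}
`value = lookup["age"]` → value = 110
So value = 110

Answer: 110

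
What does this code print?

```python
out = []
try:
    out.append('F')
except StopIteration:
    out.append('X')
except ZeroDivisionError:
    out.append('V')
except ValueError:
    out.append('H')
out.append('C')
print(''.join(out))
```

Execution trace: 'F' (try body, no exception) → 'C' (after the try/except). Output: FC

Answer: FC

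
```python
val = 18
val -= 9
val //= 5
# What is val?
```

Trace:
`val = 18` → val = 18
`val -= 9` → val = 9
`val //= 5` → val = 1
So val = 1

Answer: 1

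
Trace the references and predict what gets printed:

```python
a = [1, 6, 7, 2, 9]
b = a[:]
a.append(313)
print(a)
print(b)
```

Key concept: slice [:] creates copy.
Step by step:
`a = [1, 6, 7, 2, 9]` → a = [1, 6, 7, 2, 9]
`b = a[:]` → b = [1, 6, 7, 2, 9]
`a.append(313)` → a = [1, 6, 7, 2, 9, 313]
`print(a)` → prints [1, 6, 7, 2, 9, 313]
`print(b)` → prints [1, 6, 7, 2, 9]

Answer:
[1, 6, 7, 2, 9, 313]
[1, 6, 7, 2, 9]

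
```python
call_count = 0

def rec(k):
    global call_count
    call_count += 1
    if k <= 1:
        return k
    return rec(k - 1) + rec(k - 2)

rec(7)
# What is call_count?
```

Calls(k) = 1 + Calls(k-1) + Calls(k-2); Calls(0)=Calls(1)=1. For k=7 this gives 41.

Answer: 41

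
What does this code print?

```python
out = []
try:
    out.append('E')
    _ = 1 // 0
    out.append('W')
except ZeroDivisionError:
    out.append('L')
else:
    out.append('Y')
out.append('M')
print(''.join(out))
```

Execution trace: 'E' (try body) → 'L' (except ZeroDivisionError) → 'M' (after the try/except). Output: ELM

Answer: ELM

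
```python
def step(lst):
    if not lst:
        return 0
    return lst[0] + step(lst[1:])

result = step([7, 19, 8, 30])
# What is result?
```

7 + 19 + 8 + 30 + 0 = 64

Answer: 64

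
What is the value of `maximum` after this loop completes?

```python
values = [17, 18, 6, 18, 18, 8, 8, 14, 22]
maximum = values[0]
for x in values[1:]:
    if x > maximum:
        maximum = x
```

Maximum of [17, 18, 6, 18, 18, 8, 8, 14, 22]
`maximum` takes the values: 17 → 18 → 22

Answer: 22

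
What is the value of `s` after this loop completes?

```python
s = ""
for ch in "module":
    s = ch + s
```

Reverse 'module'
`s` takes the values: "" → "m" → "om" → "dom" → "udom" → "ludom" → "eludom"

Answer: "eludom"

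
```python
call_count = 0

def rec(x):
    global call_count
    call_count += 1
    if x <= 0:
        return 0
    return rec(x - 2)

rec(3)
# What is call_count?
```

Linear recursion stepping by 2: 3 calls from x=3 down to ≤0.

Answer: 3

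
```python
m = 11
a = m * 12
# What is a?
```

Trace:
`m = 11` → m = 11
`a = m * 12` → a = 132
So a = 132

Answer: 132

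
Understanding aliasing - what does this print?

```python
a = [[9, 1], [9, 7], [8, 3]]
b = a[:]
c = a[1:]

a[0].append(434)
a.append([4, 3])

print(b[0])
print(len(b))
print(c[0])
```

Key concept: slice with nested mutation.
Step by step:
`a = [[9, 1], [9, 7], [8, 3]]` → a = [[9, 1], [9, 7], [8, 3]]
`b = a[:]` → b = [[9, 1], [9, 7], [8, 3]]
`c = a[1:]` → c = [[9, 7], [8, 3]]
`a[0].append(434)` → a = [[9, 1, 434], [9, 7], [8, 3]]; b = [[9, 1, 434], [9, 7], [8, 3]]
`a.append([4, 3])` → a = [[9, 1, 434], [9, 7], [8, 3], [4, 3]]
`print(b[0])` → prints [9, 1, 434]
`print(len(b))` → prints 3
`print(c[0])` → prints [9, 7]

Answer:
[9, 1, 434]
3
[9, 7]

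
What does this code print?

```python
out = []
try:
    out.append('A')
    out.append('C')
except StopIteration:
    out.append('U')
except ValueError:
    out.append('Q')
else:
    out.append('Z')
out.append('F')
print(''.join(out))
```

Execution trace: 'A' (try body) → 'C' (try body, no exception) → 'Z' (else) → 'F' (after the try/except). Output: ACZF

Answer: ACZF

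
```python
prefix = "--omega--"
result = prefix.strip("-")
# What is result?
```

Trace:
`prefix = "--omega--"` → prefix = '--omega--'
`result = prefix.strip("-")` → result = 'omega'
So result = 'omega'

Answer: 'omega'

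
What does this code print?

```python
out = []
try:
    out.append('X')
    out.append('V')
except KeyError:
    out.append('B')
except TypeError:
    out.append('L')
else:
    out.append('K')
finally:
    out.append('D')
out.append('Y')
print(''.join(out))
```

Execution trace: 'X' (try body) → 'V' (try body, no exception) → 'K' (else) → 'D' (finally) → 'Y' (after the try/except). Output: XVKDY

Answer: XVKDY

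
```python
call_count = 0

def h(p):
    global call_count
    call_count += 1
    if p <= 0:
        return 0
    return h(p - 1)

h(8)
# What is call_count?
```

Linear recursion stepping by 1: 9 calls from p=8 down to ≤0.

Answer: 9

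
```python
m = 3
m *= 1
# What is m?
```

Trace:
`m = 3` → m = 3
`m *= 1` → m = 3
So m = 3

Answer: 3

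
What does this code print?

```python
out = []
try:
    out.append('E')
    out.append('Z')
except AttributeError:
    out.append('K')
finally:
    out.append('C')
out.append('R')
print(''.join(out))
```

Execution trace: 'E' (try body) → 'Z' (try body, no exception) → 'C' (finally) → 'R' (after the try/except). Output: EZCR

Answer: EZCR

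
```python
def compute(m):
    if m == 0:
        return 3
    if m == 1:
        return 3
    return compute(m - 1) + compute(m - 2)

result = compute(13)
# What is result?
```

Build up from base cases: compute(0)=3, compute(1)=3, compute(2)=6, compute(3)=9, compute(4)=15, compute(5)=24, compute(6)=39, ..., compute(13)=1131

Answer: 1131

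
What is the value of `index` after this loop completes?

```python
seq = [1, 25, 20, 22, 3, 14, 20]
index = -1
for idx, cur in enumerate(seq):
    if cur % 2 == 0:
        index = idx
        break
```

First even number index in [1, 25, 20, 22, 3, 14, 20]
`index` takes the values: -1 → 2

Answer: 2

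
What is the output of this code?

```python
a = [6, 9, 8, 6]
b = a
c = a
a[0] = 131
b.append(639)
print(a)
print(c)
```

Key concept: multiple aliases.
Step by step:
`a = [6, 9, 8, 6]` → a = [6, 9, 8, 6]
`b = a` → b = [6, 9, 8, 6] (same object as a)
`c = a` → c = [6, 9, 8, 6] (same object as a, b)
`a[0] = 131` → a = [131, 9, 8, 6] (same object as b, c); b = [131, 9, 8, 6] (same object as a, c); c = [131, 9, 8, 6] (same object as a, b)
`b.append(639)` → a = [131, 9, 8, 6, 639] (same object as b, c); b = [131, 9, 8, 6, 639] (same object as a, c); c = [131, 9, 8, 6, 639] (same object as a, b)
`print(a)` → prints [131, 9, 8, 6, 639]
`print(c)` → prints [131, 9, 8, 6, 639]

Answer:
[131, 9, 8, 6, 639]
[131, 9, 8, 6, 639]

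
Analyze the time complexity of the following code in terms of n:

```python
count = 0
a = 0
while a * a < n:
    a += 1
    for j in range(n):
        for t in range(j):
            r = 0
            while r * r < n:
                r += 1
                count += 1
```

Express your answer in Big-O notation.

Each loop level contributes: √n × n × n × √n. Multiplying the contributions gives O(n^3).

Answer: O(n^3)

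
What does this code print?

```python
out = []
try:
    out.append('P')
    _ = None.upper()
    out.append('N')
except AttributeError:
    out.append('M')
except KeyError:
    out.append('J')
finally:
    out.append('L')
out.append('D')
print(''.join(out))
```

Execution trace: 'P' (try body) → 'M' (except AttributeError) → 'L' (finally) → 'D' (after the try/except). Output: PMLD

Answer: PMLD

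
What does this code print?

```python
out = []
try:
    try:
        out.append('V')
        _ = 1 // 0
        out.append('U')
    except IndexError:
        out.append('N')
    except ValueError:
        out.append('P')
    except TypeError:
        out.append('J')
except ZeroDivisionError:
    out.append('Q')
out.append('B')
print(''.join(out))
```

Execution trace: 'V' (try body) → 'Q' (outer except ZeroDivisionError) → 'B' (after the try/except). Output: VQB

Answer: VQB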